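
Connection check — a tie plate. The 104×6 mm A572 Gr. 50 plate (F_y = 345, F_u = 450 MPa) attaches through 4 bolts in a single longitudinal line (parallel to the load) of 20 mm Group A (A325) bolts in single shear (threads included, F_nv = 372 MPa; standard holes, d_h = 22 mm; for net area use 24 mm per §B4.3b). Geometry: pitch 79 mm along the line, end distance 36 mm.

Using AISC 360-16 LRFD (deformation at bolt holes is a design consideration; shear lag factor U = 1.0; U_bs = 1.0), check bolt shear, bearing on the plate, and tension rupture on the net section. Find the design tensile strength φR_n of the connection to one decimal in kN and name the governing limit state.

Bolt shear: A_b = π(20)²/4 = 314.16 mm². φR_n = 0.75 × 372 × 314.16 × 4 × 1 = 350.6 kN.
Bearing (6 mm plate, F_u = 450 MPa): end bolts L_c = 36 − 22/2 = 25, R_n = min(1.2×25×6×450, 2.4×20×6×450) = 81 kN/bolt; interior L_c = 79 − 22 = 57, R_n = 129.6 kN/bolt. φR_n = 0.75 × (1×81 + 3×129.6) = 352.4 kN.
Tension rupture (net): A_n = (104 − 1×24)×6 = 480 mm² (U = 1.0, A_e = A_n). φR_n = 0.75 × 450 × 480 = 162.0 kN.
Governing: min(350.6, 352.4, 162.0) = 162.0 kN → net-section rupture.

162.0 kN (net-section rupture governs)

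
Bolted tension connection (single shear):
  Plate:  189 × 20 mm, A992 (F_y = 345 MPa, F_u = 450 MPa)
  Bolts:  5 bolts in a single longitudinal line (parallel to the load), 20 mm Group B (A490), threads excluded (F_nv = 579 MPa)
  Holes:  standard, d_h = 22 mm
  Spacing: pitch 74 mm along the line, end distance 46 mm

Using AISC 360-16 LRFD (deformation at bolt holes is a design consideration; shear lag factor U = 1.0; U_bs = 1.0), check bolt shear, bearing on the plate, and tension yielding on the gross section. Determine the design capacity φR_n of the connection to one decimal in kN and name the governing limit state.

682.1 kN (bolt shear governs)

Bolt shear: A_b = π(20)²/4 = 314.16 mm². φR_n = 0.75 × 579 × 314.16 × 5 × 1 = 682.1 kN.
Bearing (20 mm plate, F_u = 450 MPa): end bolts L_c = 46 − 22/2 = 35, R_n = min(1.2×35×20×450, 2.4×20×20×450) = 378 kN/bolt; interior L_c = 74 − 22 = 52, R_n = 432 kN/bolt. φR_n = 0.75 × (1×378 + 4×432) = 1579.5 kN.
Tension yield (gross): A_g = 189×20 = 3780 mm². φR_n = 0.90 × 345 × 3780 = 1173.7 kN.
Governing: min(682.1, 1579.5, 1173.7) = 682.1 kN → bolt shear.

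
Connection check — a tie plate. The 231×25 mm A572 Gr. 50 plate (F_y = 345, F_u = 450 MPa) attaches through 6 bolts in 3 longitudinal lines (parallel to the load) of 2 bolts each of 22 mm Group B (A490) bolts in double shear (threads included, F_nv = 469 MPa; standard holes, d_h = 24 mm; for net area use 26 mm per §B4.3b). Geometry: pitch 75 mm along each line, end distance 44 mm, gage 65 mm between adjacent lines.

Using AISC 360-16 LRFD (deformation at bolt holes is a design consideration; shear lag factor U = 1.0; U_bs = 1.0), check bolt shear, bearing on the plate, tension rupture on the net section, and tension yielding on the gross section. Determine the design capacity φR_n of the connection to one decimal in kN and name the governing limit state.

Bolt shear: A_b = π(22)²/4 = 380.13 mm². φR_n = 0.75 × 469 × 380.13 × 6 × 2 = 1604.5 kN.
Bearing (25 mm plate, F_u = 450 MPa): end bolts L_c = 44 − 24/2 = 32, R_n = min(1.2×32×25×450, 2.4×22×25×450) = 432 kN/bolt; interior L_c = 75 − 24 = 51, R_n = 594 kN/bolt. φR_n = 0.75 × (3×432 + 3×594) = 2308.5 kN.
Tension rupture (net): A_n = (231 − 3×26)×25 = 3825 mm² (U = 1.0, A_e = A_n). φR_n = 0.75 × 450 × 3825 = 1290.9 kN.
Tension yield (gross): A_g = 231×25 = 5775 mm². φR_n = 0.90 × 345 × 5775 = 1793.1 kN.
Governing: min(1604.5, 2308.5, 1290.9, 1793.1) = 1290.9 kN → net-section rupture.

1290.9 kN (net-section rupture governs)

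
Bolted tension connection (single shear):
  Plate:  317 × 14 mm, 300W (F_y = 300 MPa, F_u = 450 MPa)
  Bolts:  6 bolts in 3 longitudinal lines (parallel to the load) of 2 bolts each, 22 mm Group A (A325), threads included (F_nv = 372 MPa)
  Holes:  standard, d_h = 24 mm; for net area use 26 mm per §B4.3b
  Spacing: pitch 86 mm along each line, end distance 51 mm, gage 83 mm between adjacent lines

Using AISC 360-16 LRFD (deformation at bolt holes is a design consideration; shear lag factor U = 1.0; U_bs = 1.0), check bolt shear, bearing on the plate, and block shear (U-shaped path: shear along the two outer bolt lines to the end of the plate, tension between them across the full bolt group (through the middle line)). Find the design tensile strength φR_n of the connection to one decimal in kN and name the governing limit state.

Bolt shear: A_b = π(22)²/4 = 380.13 mm². φR_n = 0.75 × 372 × 380.13 × 6 × 1 = 636.3 kN.
Bearing (14 mm plate, F_u = 450 MPa): end bolts L_c = 51 − 24/2 = 39, R_n = min(1.2×39×14×450, 2.4×22×14×450) = 294.84 kN/bolt; interior L_c = 86 − 24 = 62, R_n = 332.64 kN/bolt. φR_n = 0.75 × (3×294.84 + 3×332.64) = 1411.8 kN.
Block shear: shear path 2×[51+1×86] = 2×137 mm, A_gv = 3836, A_nv = 2×(137 − 1.5×26)×14 = 2744 mm²; tension across gage: (166 − 2×26)×14 = 1596 mm². R_n = min(0.6×450×2744, 0.6×300×3836) + 1.0×450×1596 = min(740.88, 690.48) + 718.2 = 1408.7 kN. φR_n = 0.75 × 1408.7 = 1056.5 kN.
Governing: min(636.3, 1411.8, 1056.5) = 636.3 kN → bolt shear.

636.3 kN (bolt shear governs)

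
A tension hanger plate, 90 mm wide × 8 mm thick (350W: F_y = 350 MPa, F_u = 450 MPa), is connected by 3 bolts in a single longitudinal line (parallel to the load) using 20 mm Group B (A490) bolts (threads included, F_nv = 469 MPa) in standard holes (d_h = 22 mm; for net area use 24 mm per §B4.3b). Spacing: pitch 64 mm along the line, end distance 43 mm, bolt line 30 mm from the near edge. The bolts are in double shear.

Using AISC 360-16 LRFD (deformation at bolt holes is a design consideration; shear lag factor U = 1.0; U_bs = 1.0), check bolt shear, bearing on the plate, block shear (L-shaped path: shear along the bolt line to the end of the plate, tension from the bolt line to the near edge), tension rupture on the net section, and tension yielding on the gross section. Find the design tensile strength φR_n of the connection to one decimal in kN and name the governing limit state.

Bolt shear: A_b = π(20)²/4 = 314.16 mm². φR_n = 0.75 × 469 × 314.16 × 3 × 2 = 663.0 kN.
Bearing (8 mm plate, F_u = 450 MPa): end bolts L_c = 43 − 22/2 = 32, R_n = min(1.2×32×8×450, 2.4×20×8×450) = 138.24 kN/bolt; interior L_c = 64 − 22 = 42, R_n = 172.8 kN/bolt. φR_n = 0.75 × (1×138.24 + 2×172.8) = 362.9 kN.
Block shear: shear path 1×[43+2×64] = 1×171 mm, A_gv = 1368, A_nv = 1×(171 − 2.5×24)×8 = 888 mm²; tension to near edge: (30 − 0.5×24)×8 = 144 mm². R_n = min(0.6×450×888, 0.6×350×1368) + 1.0×450×144 = min(239.76, 287.28) + 64.8 = 304.56 kN. φR_n = 0.75 × 304.56 = 228.4 kN.
Tension rupture (net): A_n = (90 − 1×24)×8 = 528 mm² (U = 1.0, A_e = A_n). φR_n = 0.75 × 450 × 528 = 178.2 kN.
Tension yield (gross): A_g = 90×8 = 720 mm². φR_n = 0.90 × 350 × 720 = 226.8 kN.
Governing: min(663.0, 362.9, 228.4, 178.2, 226.8) = 178.2 kN → net-section rupture.

178.2 kN (net-section rupture governs)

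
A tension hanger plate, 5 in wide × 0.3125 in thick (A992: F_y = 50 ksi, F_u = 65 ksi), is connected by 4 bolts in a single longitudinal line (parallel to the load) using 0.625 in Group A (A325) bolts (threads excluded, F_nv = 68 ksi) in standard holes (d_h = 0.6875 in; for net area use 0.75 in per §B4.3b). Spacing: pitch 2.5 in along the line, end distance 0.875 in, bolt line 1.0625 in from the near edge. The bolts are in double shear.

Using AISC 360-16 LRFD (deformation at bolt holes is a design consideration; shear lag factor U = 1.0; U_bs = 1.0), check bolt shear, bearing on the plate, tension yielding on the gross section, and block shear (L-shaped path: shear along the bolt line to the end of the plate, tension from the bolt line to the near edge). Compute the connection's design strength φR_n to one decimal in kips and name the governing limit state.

63.0 kips (block shear governs)

Bolt shear: A_b = π(0.625)²/4 = 0.3068 in². φR_n = 0.75 × 68 × 0.3068 × 4 × 2 = 125.2 kips.
Bearing (0.3125 in plate, F_u = 65 ksi): end bolts L_c = 0.875 − 0.6875/2 = 0.53125, R_n = min(1.2×0.53125×0.3125×65, 2.4×0.625×0.3125×65) = 12.949 kips/bolt; interior L_c = 2.5 − 0.6875 = 1.8125, R_n = 30.469 kips/bolt. φR_n = 0.75 × (1×12.949 + 3×30.469) = 78.3 kips.
Tension yield (gross): A_g = 5×0.3125 = 1.5625 in². φR_n = 0.90 × 50 × 1.5625 = 70.3 kips.
Block shear: shear path 1×[0.875+3×2.5] = 1×8.375 in, A_gv = 2.6172, A_nv = 1×(8.375 − 3.5×0.75)×0.3125 = 1.7969 in²; tension to near edge: (1.0625 − 0.5×0.75)×0.3125 = 0.21484 in². R_n = min(0.6×65×1.7969, 0.6×50×2.6172) + 1.0×65×0.21484 = min(70.079, 78.516) + 13.965 = 84.044 kips. φR_n = 0.75 × 84.044 = 63.0 kips.
Governing: min(125.2, 78.3, 70.3, 63.0) = 63.0 kips → block shear.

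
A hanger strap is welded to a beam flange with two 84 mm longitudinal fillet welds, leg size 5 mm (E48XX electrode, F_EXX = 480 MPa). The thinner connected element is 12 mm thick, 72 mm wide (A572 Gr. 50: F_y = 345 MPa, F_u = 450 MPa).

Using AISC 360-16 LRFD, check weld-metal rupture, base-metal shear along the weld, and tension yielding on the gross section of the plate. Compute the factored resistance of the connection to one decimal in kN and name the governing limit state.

Weld metal: throat = 0.707×5 = 3.535 mm, L = 2×84 = 168 mm. φR_n = 0.75 × 0.6 × 480 × 3.535 × 168 = 128.3 kN.
Base metal shear (12 mm plate): yield φR_n = 1.0×0.6×345×12×168 = 417.3 kN; rupture φR_n = 0.75×0.6×450×12×168 = 408.2 kN; take 408.2 kN (rupture).
Tension yield (gross): A_g = 72×12 = 864 mm². φR_n = 0.90 × 345 × 864 = 268.3 kN.
Governing: min(128.3, 408.2, 268.3) = 128.3 kN → weld metal.

128.3 kN (weld metal governs)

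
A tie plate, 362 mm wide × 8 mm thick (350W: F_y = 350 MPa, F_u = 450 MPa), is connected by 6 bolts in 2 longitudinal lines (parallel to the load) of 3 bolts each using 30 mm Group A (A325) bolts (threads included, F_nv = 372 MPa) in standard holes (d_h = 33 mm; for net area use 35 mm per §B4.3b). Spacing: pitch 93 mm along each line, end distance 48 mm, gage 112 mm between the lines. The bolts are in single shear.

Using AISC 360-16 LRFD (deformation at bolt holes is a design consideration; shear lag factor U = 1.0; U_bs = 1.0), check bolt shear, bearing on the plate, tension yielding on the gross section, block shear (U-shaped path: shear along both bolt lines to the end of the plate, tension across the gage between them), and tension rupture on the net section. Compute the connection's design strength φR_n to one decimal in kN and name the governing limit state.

Bolt shear: A_b = π(30)²/4 = 706.86 mm². φR_n = 0.75 × 372 × 706.86 × 6 × 1 = 1183.3 kN.
Bearing (8 mm plate, F_u = 450 MPa): end bolts L_c = 48 − 33/2 = 31.5, R_n = min(1.2×31.5×8×450, 2.4×30×8×450) = 136.08 kN/bolt; interior L_c = 93 − 33 = 60, R_n = 259.2 kN/bolt. φR_n = 0.75 × (2×136.08 + 4×259.2) = 981.7 kN.
Tension yield (gross): A_g = 362×8 = 2896 mm². φR_n = 0.90 × 350 × 2896 = 912.2 kN.
Block shear: shear path 2×[48+2×93] = 2×234 mm, A_gv = 3744, A_nv = 2×(234 − 2.5×35)×8 = 2344 mm²; tension across gage: (112 − 1×35)×8 = 616 mm². R_n = min(0.6×450×2344, 0.6×350×3744) + 1.0×450×616 = min(632.88, 786.24) + 277.2 = 910.08 kN. φR_n = 0.75 × 910.08 = 682.6 kN.
Tension rupture (net): A_n = (362 − 2×35)×8 = 2336 mm² (U = 1.0, A_e = A_n). φR_n = 0.75 × 450 × 2336 = 788.4 kN.
Governing: min(1183.3, 981.7, 912.2, 682.6, 788.4) = 682.6 kN → block shear.

682.6 kN (block shear governs)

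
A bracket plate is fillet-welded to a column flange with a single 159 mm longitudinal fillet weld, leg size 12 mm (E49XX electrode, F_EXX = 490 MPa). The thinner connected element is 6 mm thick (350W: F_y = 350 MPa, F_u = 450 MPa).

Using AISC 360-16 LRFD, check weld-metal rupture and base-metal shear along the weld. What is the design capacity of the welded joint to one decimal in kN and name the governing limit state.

193.2 kN (base-metal shear governs)

Weld metal: throat = 0.707×12 = 8.484 mm, L = 159 mm. φR_n = 0.75 × 0.6 × 490 × 8.484 × 159 = 297.4 kN.
Base metal shear (6 mm plate): yield φR_n = 1.0×0.6×350×6×159 = 200.3 kN; rupture φR_n = 0.75×0.6×450×6×159 = 193.2 kN; take 193.2 kN (rupture).
Governing: min(297.4, 193.2) = 193.2 kN → base-metal shear.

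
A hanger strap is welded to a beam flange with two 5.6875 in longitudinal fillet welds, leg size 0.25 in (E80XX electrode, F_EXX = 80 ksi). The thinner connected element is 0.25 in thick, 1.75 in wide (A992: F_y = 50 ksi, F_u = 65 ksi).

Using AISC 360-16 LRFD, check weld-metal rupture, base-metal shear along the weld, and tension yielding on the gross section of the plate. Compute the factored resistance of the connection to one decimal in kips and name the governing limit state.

19.7 kips (gross-section yield governs)

Weld metal: throat = 0.707×0.25 = 0.17675 in, L = 2×5.6875 = 11.375 in. φR_n = 0.75 × 0.6 × 80 × 0.17675 × 11.375 = 72.4 kips.
Base metal shear (0.25 in plate): yield φR_n = 1.0×0.6×50×0.25×11.375 = 85.3 kips; rupture φR_n = 0.75×0.6×65×0.25×11.375 = 83.2 kips; take 83.2 kips (rupture).
Tension yield (gross): A_g = 1.75×0.25 = 0.4375 in². φR_n = 0.90 × 50 × 0.4375 = 19.7 kips.
Governing: min(72.4, 83.2, 19.7) = 19.7 kips → gross-section yield.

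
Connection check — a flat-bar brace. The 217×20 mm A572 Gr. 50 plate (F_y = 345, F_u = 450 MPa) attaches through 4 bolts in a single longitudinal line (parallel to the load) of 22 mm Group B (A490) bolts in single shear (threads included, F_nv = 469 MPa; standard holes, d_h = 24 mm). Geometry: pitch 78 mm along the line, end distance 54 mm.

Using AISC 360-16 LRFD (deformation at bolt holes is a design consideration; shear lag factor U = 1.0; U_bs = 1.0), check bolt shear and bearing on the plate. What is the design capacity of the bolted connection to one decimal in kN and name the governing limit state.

534.8 kN (bolt shear governs)

Bolt shear: A_b = π(22)²/4 = 380.13 mm². φR_n = 0.75 × 469 × 380.13 × 4 × 1 = 534.8 kN.
Bearing (20 mm plate, F_u = 450 MPa): end bolts L_c = 54 − 24/2 = 42, R_n = min(1.2×42×20×450, 2.4×22×20×450) = 453.6 kN/bolt; interior L_c = 78 − 24 = 54, R_n = 475.2 kN/bolt. φR_n = 0.75 × (1×453.6 + 3×475.2) = 1409.4 kN.
Governing: min(534.8, 1409.4) = 534.8 kN → bolt shear.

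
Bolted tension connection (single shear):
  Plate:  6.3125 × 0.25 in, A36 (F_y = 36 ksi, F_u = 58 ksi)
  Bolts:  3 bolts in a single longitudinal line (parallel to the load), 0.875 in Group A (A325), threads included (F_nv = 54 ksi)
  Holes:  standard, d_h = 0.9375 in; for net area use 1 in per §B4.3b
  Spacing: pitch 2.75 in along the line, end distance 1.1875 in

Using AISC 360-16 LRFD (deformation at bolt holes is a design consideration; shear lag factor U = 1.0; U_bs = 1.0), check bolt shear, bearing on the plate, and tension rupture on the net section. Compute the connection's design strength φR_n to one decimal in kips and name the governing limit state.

55.1 kips (bearing governs)

Bolt shear: A_b = π(0.875)²/4 = 0.60132 in². φR_n = 0.75 × 54 × 0.60132 × 3 × 1 = 73.1 kips.
Bearing (0.25 in plate, F_u = 58 ksi): end bolts L_c = 1.1875 − 0.9375/2 = 0.71875, R_n = min(1.2×0.71875×0.25×58, 2.4×0.875×0.25×58) = 12.506 kips/bolt; interior L_c = 2.75 − 0.9375 = 1.8125, R_n = 30.45 kips/bolt. φR_n = 0.75 × (1×12.506 + 2×30.45) = 55.1 kips.
Tension rupture (net): A_n = (6.3125 − 1×1)×0.25 = 1.3281 in² (U = 1.0, A_e = A_n). φR_n = 0.75 × 58 × 1.3281 = 57.8 kips.
Governing: min(73.1, 55.1, 57.8) = 55.1 kips → bearing.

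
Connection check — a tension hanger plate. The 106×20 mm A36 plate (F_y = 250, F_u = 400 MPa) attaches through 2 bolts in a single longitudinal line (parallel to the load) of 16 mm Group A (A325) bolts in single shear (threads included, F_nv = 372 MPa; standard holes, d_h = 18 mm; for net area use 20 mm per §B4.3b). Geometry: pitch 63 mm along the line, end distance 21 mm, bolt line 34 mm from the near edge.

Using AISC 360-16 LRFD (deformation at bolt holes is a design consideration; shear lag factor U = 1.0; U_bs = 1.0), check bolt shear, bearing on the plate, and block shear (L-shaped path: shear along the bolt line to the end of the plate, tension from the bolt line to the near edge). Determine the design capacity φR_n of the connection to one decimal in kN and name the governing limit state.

112.2 kN (bolt shear governs)

Bolt shear: A_b = π(16)²/4 = 201.06 mm². φR_n = 0.75 × 372 × 201.06 × 2 × 1 = 112.2 kN.
Bearing (20 mm plate, F_u = 400 MPa): end bolts L_c = 21 − 18/2 = 12, R_n = min(1.2×12×20×400, 2.4×16×20×400) = 115.2 kN/bolt; interior L_c = 63 − 18 = 45, R_n = 307.2 kN/bolt. φR_n = 0.75 × (1×115.2 + 1×307.2) = 316.8 kN.
Block shear: shear path 1×[21+1×63] = 1×84 mm, A_gv = 1680, A_nv = 1×(84 − 1.5×20)×20 = 1080 mm²; tension to near edge: (34 − 0.5×20)×20 = 480 mm². R_n = min(0.6×400×1080, 0.6×250×1680) + 1.0×400×480 = min(259.2, 252) + 192 = 444 kN. φR_n = 0.75 × 444 = 333.0 kN.
Governing: min(112.2, 316.8, 333.0) = 112.2 kN → bolt shear.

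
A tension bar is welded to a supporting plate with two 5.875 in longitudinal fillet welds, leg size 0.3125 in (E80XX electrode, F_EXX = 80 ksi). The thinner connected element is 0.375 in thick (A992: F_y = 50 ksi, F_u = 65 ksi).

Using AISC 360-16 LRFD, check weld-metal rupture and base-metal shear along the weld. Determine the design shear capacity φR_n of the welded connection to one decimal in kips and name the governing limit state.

Weld metal: throat = 0.707×0.3125 = 0.22094 in, L = 2×5.875 = 11.75 in. φR_n = 0.75 × 0.6 × 80 × 0.22094 × 11.75 = 93.5 kips.
Base metal shear (0.375 in plate): yield φR_n = 1.0×0.6×50×0.375×11.75 = 132.2 kips; rupture φR_n = 0.75×0.6×65×0.375×11.75 = 128.9 kips; take 128.9 kips (rupture).
Governing: min(93.5, 128.9) = 93.5 kips → weld metal.

93.5 kips (weld metal governs)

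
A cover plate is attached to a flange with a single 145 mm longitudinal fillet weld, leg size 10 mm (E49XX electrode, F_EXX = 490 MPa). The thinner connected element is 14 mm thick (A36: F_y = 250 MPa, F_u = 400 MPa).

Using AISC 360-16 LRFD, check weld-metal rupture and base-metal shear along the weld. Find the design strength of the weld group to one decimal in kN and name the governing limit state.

226.0 kN (weld metal governs)

Weld metal: throat = 0.707×10 = 7.07 mm, L = 145 mm. φR_n = 0.75 × 0.6 × 490 × 7.07 × 145 = 226.0 kN.
Base metal shear (14 mm plate): yield φR_n = 1.0×0.6×250×14×145 = 304.5 kN; rupture φR_n = 0.75×0.6×400×14×145 = 365.4 kN; take 304.5 kN (yield).
Governing: min(226.0, 304.5) = 226.0 kN → weld metal.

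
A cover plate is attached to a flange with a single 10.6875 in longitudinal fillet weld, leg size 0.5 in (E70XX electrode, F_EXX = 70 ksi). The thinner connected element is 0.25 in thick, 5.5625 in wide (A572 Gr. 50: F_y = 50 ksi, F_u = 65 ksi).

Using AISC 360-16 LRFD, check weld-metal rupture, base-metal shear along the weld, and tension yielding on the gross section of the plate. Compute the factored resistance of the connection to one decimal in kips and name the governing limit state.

62.6 kips (gross-section yield governs)

Weld metal: throat = 0.707×0.5 = 0.3535 in, L = 10.6875 in. φR_n = 0.75 × 0.6 × 70 × 0.3535 × 10.6875 = 119.0 kips.
Base metal shear (0.25 in plate): yield φR_n = 1.0×0.6×50×0.25×10.6875 = 80.2 kips; rupture φR_n = 0.75×0.6×65×0.25×10.6875 = 78.2 kips; take 78.2 kips (rupture).
Tension yield (gross): A_g = 5.5625×0.25 = 1.3906 in². φR_n = 0.90 × 50 × 1.3906 = 62.6 kips.
Governing: min(119.0, 78.2, 62.6) = 62.6 kips → gross-section yield.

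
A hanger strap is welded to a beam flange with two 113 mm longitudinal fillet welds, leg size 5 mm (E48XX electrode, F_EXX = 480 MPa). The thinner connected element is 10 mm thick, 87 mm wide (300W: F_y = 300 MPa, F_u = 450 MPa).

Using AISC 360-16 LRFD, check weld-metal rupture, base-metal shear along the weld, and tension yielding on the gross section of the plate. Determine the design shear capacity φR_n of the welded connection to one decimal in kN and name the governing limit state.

172.6 kN (weld metal governs)

Weld metal: throat = 0.707×5 = 3.535 mm, L = 2×113 = 226 mm. φR_n = 0.75 × 0.6 × 480 × 3.535 × 226 = 172.6 kN.
Base metal shear (10 mm plate): yield φR_n = 1.0×0.6×300×10×226 = 406.8 kN; rupture φR_n = 0.75×0.6×450×10×226 = 457.7 kN; take 406.8 kN (yield).
Tension yield (gross): A_g = 87×10 = 870 mm². φR_n = 0.90 × 300 × 870 = 234.9 kN.
Governing: min(172.6, 406.8, 234.9) = 172.6 kN → weld metal.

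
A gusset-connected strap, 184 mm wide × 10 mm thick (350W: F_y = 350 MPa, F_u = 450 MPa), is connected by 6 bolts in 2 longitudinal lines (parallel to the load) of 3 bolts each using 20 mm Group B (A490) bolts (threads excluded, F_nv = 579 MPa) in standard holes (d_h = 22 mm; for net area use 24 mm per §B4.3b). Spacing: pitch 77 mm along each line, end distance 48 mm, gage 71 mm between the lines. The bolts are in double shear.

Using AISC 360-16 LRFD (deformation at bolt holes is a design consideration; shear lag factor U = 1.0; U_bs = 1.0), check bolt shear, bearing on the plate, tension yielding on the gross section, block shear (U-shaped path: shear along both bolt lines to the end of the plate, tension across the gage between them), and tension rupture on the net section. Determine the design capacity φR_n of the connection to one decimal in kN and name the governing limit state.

Bolt shear: A_b = π(20)²/4 = 314.16 mm². φR_n = 0.75 × 579 × 314.16 × 6 × 2 = 1637.1 kN.
Bearing (10 mm plate, F_u = 450 MPa): end bolts L_c = 48 − 22/2 = 37, R_n = min(1.2×37×10×450, 2.4×20×10×450) = 199.8 kN/bolt; interior L_c = 77 − 22 = 55, R_n = 216 kN/bolt. φR_n = 0.75 × (2×199.8 + 4×216) = 947.7 kN.
Tension yield (gross): A_g = 184×10 = 1840 mm². φR_n = 0.90 × 350 × 1840 = 579.6 kN.
Block shear: shear path 2×[48+2×77] = 2×202 mm, A_gv = 4040, A_nv = 2×(202 − 2.5×24)×10 = 2840 mm²; tension across gage: (71 − 1×24)×10 = 470 mm². R_n = min(0.6×450×2840, 0.6×350×4040) + 1.0×450×470 = min(766.8, 848.4) + 211.5 = 978.3 kN. φR_n = 0.75 × 978.3 = 733.7 kN.
Tension rupture (net): A_n = (184 − 2×24)×10 = 1360 mm² (U = 1.0, A_e = A_n). φR_n = 0.75 × 450 × 1360 = 459.0 kN.
Governing: min(1637.1, 947.7, 579.6, 733.7, 459.0) = 459.0 kN → net-section rupture.

459.0 kN (net-section rupture governs)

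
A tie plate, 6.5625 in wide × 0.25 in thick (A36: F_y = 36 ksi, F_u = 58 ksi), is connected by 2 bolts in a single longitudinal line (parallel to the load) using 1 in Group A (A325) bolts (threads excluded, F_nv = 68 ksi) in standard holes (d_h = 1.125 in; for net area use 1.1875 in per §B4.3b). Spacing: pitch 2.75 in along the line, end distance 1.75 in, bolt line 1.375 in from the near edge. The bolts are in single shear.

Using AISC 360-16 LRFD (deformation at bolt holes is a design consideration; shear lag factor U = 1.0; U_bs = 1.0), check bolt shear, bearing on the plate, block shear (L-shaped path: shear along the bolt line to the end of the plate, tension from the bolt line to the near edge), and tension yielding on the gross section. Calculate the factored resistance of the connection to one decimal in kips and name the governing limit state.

Bolt shear: A_b = π(1)²/4 = 0.7854 in². φR_n = 0.75 × 68 × 0.7854 × 2 × 1 = 80.1 kips.
Bearing (0.25 in plate, F_u = 58 ksi): end bolts L_c = 1.75 − 1.125/2 = 1.1875, R_n = min(1.2×1.1875×0.25×58, 2.4×1×0.25×58) = 20.663 kips/bolt; interior L_c = 2.75 − 1.125 = 1.625, R_n = 28.275 kips/bolt. φR_n = 0.75 × (1×20.663 + 1×28.275) = 36.7 kips.
Block shear: shear path 1×[1.75+1×2.75] = 1×4.5 in, A_gv = 1.125, A_nv = 1×(4.5 − 1.5×1.1875)×0.25 = 0.67969 in²; tension to near edge: (1.375 − 0.5×1.1875)×0.25 = 0.19531 in². R_n = min(0.6×58×0.67969, 0.6×36×1.125) + 1.0×58×0.19531 = min(23.653, 24.3) + 11.328 = 34.981 kips. φR_n = 0.75 × 34.981 = 26.2 kips.
Tension yield (gross): A_g = 6.5625×0.25 = 1.6406 in². φR_n = 0.90 × 36 × 1.6406 = 53.2 kips.
Governing: min(80.1, 36.7, 26.2, 53.2) = 26.2 kips → block shear.

26.2 kips (block shear governs)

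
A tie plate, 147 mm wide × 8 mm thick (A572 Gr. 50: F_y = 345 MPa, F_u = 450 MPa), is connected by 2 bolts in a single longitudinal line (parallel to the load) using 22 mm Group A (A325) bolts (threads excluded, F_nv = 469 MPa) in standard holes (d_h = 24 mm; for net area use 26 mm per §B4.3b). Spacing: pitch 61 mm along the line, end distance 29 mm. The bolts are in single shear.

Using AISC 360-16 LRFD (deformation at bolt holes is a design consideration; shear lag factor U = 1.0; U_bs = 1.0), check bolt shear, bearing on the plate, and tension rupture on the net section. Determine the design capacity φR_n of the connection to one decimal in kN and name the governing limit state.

Bolt shear: A_b = π(22)²/4 = 380.13 mm². φR_n = 0.75 × 469 × 380.13 × 2 × 1 = 267.4 kN.
Bearing (8 mm plate, F_u = 450 MPa): end bolts L_c = 29 − 24/2 = 17, R_n = min(1.2×17×8×450, 2.4×22×8×450) = 73.44 kN/bolt; interior L_c = 61 − 24 = 37, R_n = 159.84 kN/bolt. φR_n = 0.75 × (1×73.44 + 1×159.84) = 175.0 kN.
Tension rupture (net): A_n = (147 − 1×26)×8 = 968 mm² (U = 1.0, A_e = A_n). φR_n = 0.75 × 450 × 968 = 326.7 kN.
Governing: min(267.4, 175.0, 326.7) = 175.0 kN → bearing.

175.0 kN (bearing governs)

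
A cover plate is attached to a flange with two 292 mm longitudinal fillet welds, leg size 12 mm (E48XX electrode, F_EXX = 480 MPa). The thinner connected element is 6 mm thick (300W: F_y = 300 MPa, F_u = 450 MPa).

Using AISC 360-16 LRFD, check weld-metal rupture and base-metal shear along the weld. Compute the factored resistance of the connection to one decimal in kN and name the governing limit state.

630.7 kN (base-metal shear governs)

Weld metal: throat = 0.707×12 = 8.484 mm, L = 2×292 = 584 mm. φR_n = 0.75 × 0.6 × 480 × 8.484 × 584 = 1070.2 kN.
Base metal shear (6 mm plate): yield φR_n = 1.0×0.6×300×6×584 = 630.7 kN; rupture φR_n = 0.75×0.6×450×6×584 = 709.6 kN; take 630.7 kN (yield).
Governing: min(1070.2, 630.7) = 630.7 kN → base-metal shear.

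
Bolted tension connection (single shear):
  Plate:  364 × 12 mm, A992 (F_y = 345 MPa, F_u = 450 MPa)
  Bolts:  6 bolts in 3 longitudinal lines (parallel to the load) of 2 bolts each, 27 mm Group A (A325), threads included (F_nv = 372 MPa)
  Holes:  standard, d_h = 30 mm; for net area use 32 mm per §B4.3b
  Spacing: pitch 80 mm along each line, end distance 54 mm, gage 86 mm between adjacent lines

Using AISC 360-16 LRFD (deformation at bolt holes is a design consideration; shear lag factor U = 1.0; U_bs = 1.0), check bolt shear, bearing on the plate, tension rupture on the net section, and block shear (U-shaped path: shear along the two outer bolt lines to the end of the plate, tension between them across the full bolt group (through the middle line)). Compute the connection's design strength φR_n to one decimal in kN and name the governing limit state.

855.4 kN (block shear governs)

Bolt shear: A_b = π(27)²/4 = 572.56 mm². φR_n = 0.75 × 372 × 572.56 × 6 × 1 = 958.5 kN.
Bearing (12 mm plate, F_u = 450 MPa): end bolts L_c = 54 − 30/2 = 39, R_n = min(1.2×39×12×450, 2.4×27×12×450) = 252.72 kN/bolt; interior L_c = 80 − 30 = 50, R_n = 324 kN/bolt. φR_n = 0.75 × (3×252.72 + 3×324) = 1297.6 kN.
Tension rupture (net): A_n = (364 − 3×32)×12 = 3216 mm² (U = 1.0, A_e = A_n). φR_n = 0.75 × 450 × 3216 = 1085.4 kN.
Block shear: shear path 2×[54+1×80] = 2×134 mm, A_gv = 3216, A_nv = 2×(134 − 1.5×32)×12 = 2064 mm²; tension across gage: (172 − 2×32)×12 = 1296 mm². R_n = min(0.6×450×2064, 0.6×345×3216) + 1.0×450×1296 = min(557.28, 665.71) + 583.2 = 1140.5 kN. φR_n = 0.75 × 1140.5 = 855.4 kN.
Governing: min(958.5, 1297.6, 1085.4, 855.4) = 855.4 kN → block shear.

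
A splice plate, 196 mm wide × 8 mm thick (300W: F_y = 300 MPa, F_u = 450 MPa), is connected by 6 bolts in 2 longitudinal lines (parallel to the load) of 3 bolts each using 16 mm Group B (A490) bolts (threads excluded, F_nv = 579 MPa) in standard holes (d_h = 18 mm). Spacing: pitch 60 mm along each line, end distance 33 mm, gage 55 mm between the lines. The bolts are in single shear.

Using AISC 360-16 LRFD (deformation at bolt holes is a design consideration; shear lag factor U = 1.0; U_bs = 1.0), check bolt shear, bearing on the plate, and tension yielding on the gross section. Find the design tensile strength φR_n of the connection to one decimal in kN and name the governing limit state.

423.4 kN (gross-section yield governs)

Bolt shear: A_b = π(16)²/4 = 201.06 mm². φR_n = 0.75 × 579 × 201.06 × 6 × 1 = 523.9 kN.
Bearing (8 mm plate, F_u = 450 MPa): end bolts L_c = 33 − 18/2 = 24, R_n = min(1.2×24×8×450, 2.4×16×8×450) = 103.68 kN/bolt; interior L_c = 60 − 18 = 42, R_n = 138.24 kN/bolt. φR_n = 0.75 × (2×103.68 + 4×138.24) = 570.2 kN.
Tension yield (gross): A_g = 196×8 = 1568 mm². φR_n = 0.90 × 300 × 1568 = 423.4 kN.
Governing: min(523.9, 570.2, 423.4) = 423.4 kN → gross-section yield.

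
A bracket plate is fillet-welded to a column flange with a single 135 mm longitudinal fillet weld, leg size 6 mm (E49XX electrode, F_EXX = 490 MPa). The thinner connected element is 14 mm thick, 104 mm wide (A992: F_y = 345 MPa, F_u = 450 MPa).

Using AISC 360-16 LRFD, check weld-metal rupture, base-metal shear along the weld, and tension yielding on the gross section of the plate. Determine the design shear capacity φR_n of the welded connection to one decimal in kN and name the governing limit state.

126.3 kN (weld metal governs)

Weld metal: throat = 0.707×6 = 4.242 mm, L = 135 mm. φR_n = 0.75 × 0.6 × 490 × 4.242 × 135 = 126.3 kN.
Base metal shear (14 mm plate): yield φR_n = 1.0×0.6×345×14×135 = 391.2 kN; rupture φR_n = 0.75×0.6×450×14×135 = 382.7 kN; take 382.7 kN (rupture).
Tension yield (gross): A_g = 104×14 = 1456 mm². φR_n = 0.90 × 345 × 1456 = 452.1 kN.
Governing: min(126.3, 382.7, 452.1) = 126.3 kN → weld metal.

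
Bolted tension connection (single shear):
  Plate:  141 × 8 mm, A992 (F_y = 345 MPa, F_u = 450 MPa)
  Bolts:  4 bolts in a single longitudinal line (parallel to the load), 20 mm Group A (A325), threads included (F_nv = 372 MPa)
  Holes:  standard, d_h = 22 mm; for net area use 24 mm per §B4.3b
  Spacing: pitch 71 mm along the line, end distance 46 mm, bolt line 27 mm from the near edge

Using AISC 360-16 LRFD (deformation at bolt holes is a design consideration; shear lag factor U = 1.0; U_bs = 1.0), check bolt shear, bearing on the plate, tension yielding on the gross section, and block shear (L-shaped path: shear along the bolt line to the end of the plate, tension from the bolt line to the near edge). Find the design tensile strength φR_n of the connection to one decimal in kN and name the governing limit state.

324.0 kN (block shear governs)

Bolt shear: A_b = π(20)²/4 = 314.16 mm². φR_n = 0.75 × 372 × 314.16 × 4 × 1 = 350.6 kN.
Bearing (8 mm plate, F_u = 450 MPa): end bolts L_c = 46 − 22/2 = 35, R_n = min(1.2×35×8×450, 2.4×20×8×450) = 151.2 kN/bolt; interior L_c = 71 − 22 = 49, R_n = 172.8 kN/bolt. φR_n = 0.75 × (1×151.2 + 3×172.8) = 502.2 kN.
Tension yield (gross): A_g = 141×8 = 1128 mm². φR_n = 0.90 × 345 × 1128 = 350.2 kN.
Block shear: shear path 1×[46+3×71] = 1×259 mm, A_gv = 2072, A_nv = 1×(259 − 3.5×24)×8 = 1400 mm²; tension to near edge: (27 − 0.5×24)×8 = 120 mm². R_n = min(0.6×450×1400, 0.6×345×2072) + 1.0×450×120 = min(378, 428.9) + 54 = 432 kN. φR_n = 0.75 × 432 = 324.0 kN.
Governing: min(350.6, 502.2, 350.2, 324.0) = 324.0 kN → block shear.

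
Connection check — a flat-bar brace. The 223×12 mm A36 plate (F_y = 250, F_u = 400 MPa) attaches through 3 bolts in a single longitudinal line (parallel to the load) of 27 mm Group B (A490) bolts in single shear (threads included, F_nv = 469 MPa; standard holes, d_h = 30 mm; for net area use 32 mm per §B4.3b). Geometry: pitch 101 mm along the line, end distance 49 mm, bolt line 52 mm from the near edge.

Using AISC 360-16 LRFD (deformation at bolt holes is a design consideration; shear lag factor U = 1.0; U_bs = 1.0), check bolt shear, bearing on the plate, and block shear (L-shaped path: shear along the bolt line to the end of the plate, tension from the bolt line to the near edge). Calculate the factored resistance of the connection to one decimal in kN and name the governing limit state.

468.5 kN (block shear governs)

Bolt shear: A_b = π(27)²/4 = 572.56 mm². φR_n = 0.75 × 469 × 572.56 × 3 × 1 = 604.2 kN.
Bearing (12 mm plate, F_u = 400 MPa): end bolts L_c = 49 − 30/2 = 34, R_n = min(1.2×34×12×400, 2.4×27×12×400) = 195.84 kN/bolt; interior L_c = 101 − 30 = 71, R_n = 311.04 kN/bolt. φR_n = 0.75 × (1×195.84 + 2×311.04) = 613.4 kN.
Block shear: shear path 1×[49+2×101] = 1×251 mm, A_gv = 3012, A_nv = 1×(251 − 2.5×32)×12 = 2052 mm²; tension to near edge: (52 − 0.5×32)×12 = 432 mm². R_n = min(0.6×400×2052, 0.6×250×3012) + 1.0×400×432 = min(492.48, 451.8) + 172.8 = 624.6 kN. φR_n = 0.75 × 624.6 = 468.5 kN.
Governing: min(604.2, 613.4, 468.5) = 468.5 kN → block shear.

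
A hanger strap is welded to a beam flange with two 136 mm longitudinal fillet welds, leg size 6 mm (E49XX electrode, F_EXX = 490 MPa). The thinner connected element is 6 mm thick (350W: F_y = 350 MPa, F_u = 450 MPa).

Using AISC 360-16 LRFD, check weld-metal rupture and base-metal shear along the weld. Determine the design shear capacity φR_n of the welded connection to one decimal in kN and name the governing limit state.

Weld metal: throat = 0.707×6 = 4.242 mm, L = 2×136 = 272 mm. φR_n = 0.75 × 0.6 × 490 × 4.242 × 272 = 254.4 kN.
Base metal shear (6 mm plate): yield φR_n = 1.0×0.6×350×6×272 = 342.7 kN; rupture φR_n = 0.75×0.6×450×6×272 = 330.5 kN; take 330.5 kN (rupture).
Governing: min(254.4, 330.5) = 254.4 kN → weld metal.

254.4 kN (weld metal governs)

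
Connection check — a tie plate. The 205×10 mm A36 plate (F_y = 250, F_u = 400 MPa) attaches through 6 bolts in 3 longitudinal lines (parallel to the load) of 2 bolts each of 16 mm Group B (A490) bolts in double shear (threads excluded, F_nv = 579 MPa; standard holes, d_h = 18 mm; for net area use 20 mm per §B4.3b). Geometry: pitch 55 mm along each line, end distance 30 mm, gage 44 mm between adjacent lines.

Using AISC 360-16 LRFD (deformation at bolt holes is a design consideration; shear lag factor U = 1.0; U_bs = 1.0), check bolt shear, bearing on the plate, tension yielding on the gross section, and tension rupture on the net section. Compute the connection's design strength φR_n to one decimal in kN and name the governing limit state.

Bolt shear: A_b = π(16)²/4 = 201.06 mm². φR_n = 0.75 × 579 × 201.06 × 6 × 2 = 1047.7 kN.
Bearing (10 mm plate, F_u = 400 MPa): end bolts L_c = 30 − 18/2 = 21, R_n = min(1.2×21×10×400, 2.4×16×10×400) = 100.8 kN/bolt; interior L_c = 55 − 18 = 37, R_n = 153.6 kN/bolt. φR_n = 0.75 × (3×100.8 + 3×153.6) = 572.4 kN.
Tension yield (gross): A_g = 205×10 = 2050 mm². φR_n = 0.90 × 250 × 2050 = 461.3 kN.
Tension rupture (net): A_n = (205 − 3×20)×10 = 1450 mm² (U = 1.0, A_e = A_n). φR_n = 0.75 × 400 × 1450 = 435.0 kN.
Governing: min(1047.7, 572.4, 461.3, 435.0) = 435.0 kN → net-section rupture.

435.0 kN (net-section rupture governs)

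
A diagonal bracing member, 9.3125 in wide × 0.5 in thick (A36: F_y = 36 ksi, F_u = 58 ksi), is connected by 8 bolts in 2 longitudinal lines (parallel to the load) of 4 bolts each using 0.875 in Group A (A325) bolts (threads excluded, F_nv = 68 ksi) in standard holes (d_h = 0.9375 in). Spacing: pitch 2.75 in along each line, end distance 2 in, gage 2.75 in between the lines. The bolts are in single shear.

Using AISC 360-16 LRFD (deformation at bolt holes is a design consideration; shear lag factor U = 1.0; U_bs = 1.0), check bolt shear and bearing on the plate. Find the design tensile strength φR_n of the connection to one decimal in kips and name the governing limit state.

Bolt shear: A_b = π(0.875)²/4 = 0.60132 in². φR_n = 0.75 × 68 × 0.60132 × 8 × 1 = 245.3 kips.
Bearing (0.5 in plate, F_u = 58 ksi): end bolts L_c = 2 − 0.9375/2 = 1.53125, R_n = min(1.2×1.53125×0.5×58, 2.4×0.875×0.5×58) = 53.288 kips/bolt; interior L_c = 2.75 − 0.9375 = 1.8125, R_n = 60.9 kips/bolt. φR_n = 0.75 × (2×53.288 + 6×60.9) = 354.0 kips.
Governing: min(245.3, 354.0) = 245.3 kips → bolt shear.

245.3 kips (bolt shear governs)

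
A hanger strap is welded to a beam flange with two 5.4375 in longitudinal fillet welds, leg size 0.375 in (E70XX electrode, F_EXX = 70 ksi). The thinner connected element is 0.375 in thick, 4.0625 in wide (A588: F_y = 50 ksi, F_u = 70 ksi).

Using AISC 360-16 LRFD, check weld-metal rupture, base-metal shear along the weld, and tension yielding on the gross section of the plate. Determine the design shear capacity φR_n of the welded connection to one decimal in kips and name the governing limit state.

68.6 kips (gross-section yield governs)

Weld metal: throat = 0.707×0.375 = 0.26513 in, L = 2×5.4375 = 10.875 in. φR_n = 0.75 × 0.6 × 70 × 0.26513 × 10.875 = 90.8 kips.
Base metal shear (0.375 in plate): yield φR_n = 1.0×0.6×50×0.375×10.875 = 122.3 kips; rupture φR_n = 0.75×0.6×70×0.375×10.875 = 128.5 kips; take 122.3 kips (yield).
Tension yield (gross): A_g = 4.0625×0.375 = 1.5234 in². φR_n = 0.90 × 50 × 1.5234 = 68.6 kips.
Governing: min(90.8, 122.3, 68.6) = 68.6 kips → gross-section yield.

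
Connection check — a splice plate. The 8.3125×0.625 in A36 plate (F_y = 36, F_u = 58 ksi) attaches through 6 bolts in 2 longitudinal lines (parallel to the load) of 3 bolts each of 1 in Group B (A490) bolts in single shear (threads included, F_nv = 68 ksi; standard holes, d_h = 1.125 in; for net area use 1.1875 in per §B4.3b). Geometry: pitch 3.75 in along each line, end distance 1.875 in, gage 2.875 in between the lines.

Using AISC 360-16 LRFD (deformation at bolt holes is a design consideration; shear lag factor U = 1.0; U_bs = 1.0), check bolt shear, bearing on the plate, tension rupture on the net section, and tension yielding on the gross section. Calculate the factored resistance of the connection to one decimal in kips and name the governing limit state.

Bolt shear: A_b = π(1)²/4 = 0.7854 in². φR_n = 0.75 × 68 × 0.7854 × 6 × 1 = 240.3 kips.
Bearing (0.625 in plate, F_u = 58 ksi): end bolts L_c = 1.875 − 1.125/2 = 1.3125, R_n = min(1.2×1.3125×0.625×58, 2.4×1×0.625×58) = 57.094 kips/bolt; interior L_c = 3.75 − 1.125 = 2.625, R_n = 87 kips/bolt. φR_n = 0.75 × (2×57.094 + 4×87) = 346.6 kips.
Tension rupture (net): A_n = (8.3125 − 2×1.1875)×0.625 = 3.7109 in² (U = 1.0, A_e = A_n). φR_n = 0.75 × 58 × 3.7109 = 161.4 kips.
Tension yield (gross): A_g = 8.3125×0.625 = 5.1953 in². φR_n = 0.90 × 36 × 5.1953 = 168.3 kips.
Governing: min(240.3, 346.6, 161.4, 168.3) = 161.4 kips → net-section rupture.

161.4 kips (net-section rupture governs)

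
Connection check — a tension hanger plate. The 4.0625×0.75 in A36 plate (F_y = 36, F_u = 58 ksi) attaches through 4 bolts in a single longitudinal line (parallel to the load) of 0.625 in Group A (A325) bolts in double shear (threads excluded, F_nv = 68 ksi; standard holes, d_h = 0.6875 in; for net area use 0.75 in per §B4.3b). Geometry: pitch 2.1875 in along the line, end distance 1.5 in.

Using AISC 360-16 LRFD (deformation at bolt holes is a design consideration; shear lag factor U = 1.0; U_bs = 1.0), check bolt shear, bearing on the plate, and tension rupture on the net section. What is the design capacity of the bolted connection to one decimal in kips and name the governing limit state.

Bolt shear: A_b = π(0.625)²/4 = 0.3068 in². φR_n = 0.75 × 68 × 0.3068 × 4 × 2 = 125.2 kips.
Bearing (0.75 in plate, F_u = 58 ksi): end bolts L_c = 1.5 − 0.6875/2 = 1.15625, R_n = min(1.2×1.15625×0.75×58, 2.4×0.625×0.75×58) = 60.356 kips/bolt; interior L_c = 2.1875 − 0.6875 = 1.5, R_n = 65.25 kips/bolt. φR_n = 0.75 × (1×60.356 + 3×65.25) = 192.1 kips.
Tension rupture (net): A_n = (4.0625 − 1×0.75)×0.75 = 2.4844 in² (U = 1.0, A_e = A_n). φR_n = 0.75 × 58 × 2.4844 = 108.1 kips.
Governing: min(125.2, 192.1, 108.1) = 108.1 kips → net-section rupture.

108.1 kips (net-section rupture governs)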